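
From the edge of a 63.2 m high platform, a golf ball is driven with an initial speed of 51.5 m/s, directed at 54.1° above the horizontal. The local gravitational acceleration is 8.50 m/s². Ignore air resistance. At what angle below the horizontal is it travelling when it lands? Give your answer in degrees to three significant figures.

Resolve: vₓ = 51.50 cos 54.1° = 30.20 m/s and v_y0 = 51.50 sin 54.1° = 41.72 m/s.
The projectile lands when y = 63.2 + (41.72) t − ½·8.50·t² = 0. Positive root: t = (41.72 + √(41.72² + 2·8.50·63.2)) / 8.50 = (41.72 + 53.05) / 8.50 = 11.15 s.
At impact: v_y = v_y0 − g t = −53.05 m/s; vₓ = 30.20 m/s.
Angle below horizontal: arctan(|v_y|/vₓ) = arctan(53.05/30.20) = 60.35°.

60.4°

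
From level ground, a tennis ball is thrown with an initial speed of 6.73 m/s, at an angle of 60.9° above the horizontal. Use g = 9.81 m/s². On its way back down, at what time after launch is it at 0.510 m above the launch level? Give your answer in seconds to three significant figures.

Components: vₓ = 6.730 cos 60.9° = 3.273 m/s, v_y0 = 6.730 sin 60.9° = 5.880 m/s.
Height y(t) = 5.880 t − 4.905 t² = 0.510 gives 4.905 t² − 5.880 t + 0.510 = 0.
Quadratic formula: t = (5.880 ± √24.574) / 9.81 = (5.880 ± 4.957) / 9.81 → t = 0.09412 s or 1.105 s.
The descending-branch root is 1.105 s.

1.10 s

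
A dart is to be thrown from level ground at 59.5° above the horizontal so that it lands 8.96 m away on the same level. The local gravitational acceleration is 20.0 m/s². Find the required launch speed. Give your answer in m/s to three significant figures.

14.3 m/s

From R = (v₀² / g) sin 2θ: v₀ = √(gR / sin 2θ).
v₀ = √(20.0 × 8.96 / sin 119.0°) = √(179.2 / 0.8746) = √204.89 = 14.31 m/s.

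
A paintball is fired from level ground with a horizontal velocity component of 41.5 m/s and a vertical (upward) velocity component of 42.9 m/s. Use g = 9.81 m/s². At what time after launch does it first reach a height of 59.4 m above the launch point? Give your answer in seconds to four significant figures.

Set y = v_y0 t − ½ g t² = 59.4: 4.905 t² − 42.90 t + 59.4 = 0.
t = [42.90 ± √(42.90² − 2·9.81·59.4)] / 9.81 = (42.90 ± 25.98) / 9.81, so t = 1.725 s or t = 7.021 s.
The first (ascending) time is 1.725 s.

1.725 s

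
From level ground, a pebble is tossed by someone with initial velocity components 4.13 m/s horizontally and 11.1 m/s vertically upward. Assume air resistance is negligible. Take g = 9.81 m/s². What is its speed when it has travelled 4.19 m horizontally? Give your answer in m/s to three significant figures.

Time to reach x = 4.19 m: t = x/vₓ = 4.19/4.130 = 1.015 s.
Vertical velocity there: v_y = v_y0 − g t = 11.10 − 9.81 × 1.015 = 1.147 m/s.
Speed: √(vₓ² + v_y²) = √(4.130² + 1.147²) = 4.286 m/s.

4.29 m/s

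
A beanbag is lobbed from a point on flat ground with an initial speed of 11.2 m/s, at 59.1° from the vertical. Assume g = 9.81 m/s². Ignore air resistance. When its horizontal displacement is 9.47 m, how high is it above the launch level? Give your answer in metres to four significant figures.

Horizontal component vₓ = 11.20 sin 59.1° = 9.610 m/s; vertical v_y0 = 11.20 cos 59.1° = 5.752 m/s.
x = vₓ t ⇒ t = 9.47/9.610 = 0.9854 s.
Height: y = v_y0 t − ½ g t² = 5.752 × 0.9854 − 4.905 × 0.9854² = 5.668 − 4.763 = 0.9049 m.

0.9049 m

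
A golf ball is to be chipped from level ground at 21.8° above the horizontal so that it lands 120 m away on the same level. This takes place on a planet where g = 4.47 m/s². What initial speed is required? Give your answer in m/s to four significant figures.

On level ground R = v₀² sin 2θ / g ⇒ v₀ = √(gR / sin 2θ).
v₀ = √(4.47 × 120 / sin 43.60°) = √(536.4 / 0.6896) = √777.82 = 27.89 m/s.

27.89 m/s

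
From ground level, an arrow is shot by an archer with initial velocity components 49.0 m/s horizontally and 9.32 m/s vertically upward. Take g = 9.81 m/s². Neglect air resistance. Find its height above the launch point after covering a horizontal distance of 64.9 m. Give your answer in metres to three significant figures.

3.74 m

At x = 64.9 m, t = x/vₓ = 64.9/49.00 = 1.324 s.
Height: y = v_y0 t − ½ g t² = 9.320 × 1.324 − 4.905 × 1.324² = 12.34 − 8.605 = 3.740 m.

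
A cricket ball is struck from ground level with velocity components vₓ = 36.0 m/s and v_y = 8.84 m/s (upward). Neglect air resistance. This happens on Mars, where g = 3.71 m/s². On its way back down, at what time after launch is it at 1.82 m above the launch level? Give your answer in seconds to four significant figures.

4.550 s

Set y = v_y0 t − ½ g t² = 1.82: 1.855 t² − 8.840 t + 1.82 = 0.
t = [8.840 ± √(8.840² − 2·3.71·1.82)] / 3.71 = (8.840 ± 8.040) / 3.71, so t = 0.2156 s or t = 4.550 s.
The descending-branch root is 4.550 s.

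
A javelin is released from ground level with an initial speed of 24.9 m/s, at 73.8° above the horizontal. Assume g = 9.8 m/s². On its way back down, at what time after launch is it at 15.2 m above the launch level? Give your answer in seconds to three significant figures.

4.13 s

Horizontal component vₓ = 24.90 cos 73.8° = 6.947 m/s; vertical v_y0 = 24.90 sin 73.8° = 23.91 m/s.
Set y = v_y0 t − ½ g t² = 15.2: 4.900 t² − 23.91 t + 15.2 = 0.
t = [23.91 ± √(23.91² − 2·9.80·15.2)] / 9.80 = (23.91 ± 16.55) / 9.80, so t = 0.7514 s or t = 4.128 s.
The descending-branch root is 4.128 s.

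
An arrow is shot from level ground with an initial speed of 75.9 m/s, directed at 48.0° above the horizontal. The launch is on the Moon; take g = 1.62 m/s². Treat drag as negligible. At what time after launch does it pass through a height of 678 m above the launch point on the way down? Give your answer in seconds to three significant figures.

Horizontal component vₓ = 75.90 cos 48.0° = 50.79 m/s; vertical v_y0 = 75.90 sin 48.0° = 56.40 m/s.
Set y = v_y0 t − ½ g t² = 678: 0.8100 t² − 56.40 t + 678 = 0.
t = [56.40 ± √(56.40² − 2·1.62·678)] / 1.62 = (56.40 ± 31.38) / 1.62, so t = 15.45 s or t = 54.19 s.
The descending-branch root is 54.19 s.

54.2 s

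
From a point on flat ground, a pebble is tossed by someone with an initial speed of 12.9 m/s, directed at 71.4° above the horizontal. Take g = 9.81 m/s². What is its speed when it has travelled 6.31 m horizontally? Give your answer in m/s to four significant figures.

vₓ = 12.90 cos 71.4° = 4.115 m/s; v_y0 = 12.90 sin 71.4° = 12.23 m/s.
Time to reach x = 6.31 m: t = x/vₓ = 6.31/4.115 = 1.534 s.
Vertical velocity there: v_y = v_y0 − g t = 12.23 − 9.81 × 1.534 = −2.818 m/s.
Speed: √(vₓ² + v_y²) = √(4.115² + 2.818²) = 4.987 m/s.

4.987 m/s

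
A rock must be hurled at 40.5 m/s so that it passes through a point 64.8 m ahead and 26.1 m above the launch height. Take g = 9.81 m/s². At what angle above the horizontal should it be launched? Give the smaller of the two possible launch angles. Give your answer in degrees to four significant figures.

Trajectory: y = x tanθ − g x² (1 + tan²θ)/(2v₀²). With x = 64.8, y = 26.1, v₀ = 40.5, g = 9.81:
12.56 tan²θ − 64.8 tanθ + (38.66) = 0.
tanθ = [64.8 ± √(64.8² − 4 × 12.56 × (38.66))] / (2 × 12.56) = (64.8 ± 47.51) / 25.11, giving tanθ = 0.6884 or 4.472.
θ = 34.54° or 77.40°; the smaller is 34.54°.

34.54°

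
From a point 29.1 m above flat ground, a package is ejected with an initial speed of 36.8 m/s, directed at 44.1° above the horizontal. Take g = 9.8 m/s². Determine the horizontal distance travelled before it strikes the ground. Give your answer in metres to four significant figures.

163.5 m

Components: vₓ = 36.80 cos 44.1° = 26.43 m/s, v_y0 = 36.80 sin 44.1° = 25.61 m/s.
Vertical motion (up positive, ground at y = 0): 4.900 t² − (25.61) t − 29.1 = 0, so t = (25.61 + √(25.61² + 2·9.80·29.1)) / 9.80 = (25.61 + 35.02) / 9.80 = 6.186 s.
Horizontal distance: R = vₓ t = 26.43 × 6.186 = 163.5 m.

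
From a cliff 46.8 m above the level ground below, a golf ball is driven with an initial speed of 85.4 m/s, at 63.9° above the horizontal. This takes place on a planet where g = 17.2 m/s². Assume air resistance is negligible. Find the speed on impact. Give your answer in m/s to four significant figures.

94.36 m/s

Horizontal component vₓ = 85.40 cos 63.9° = 37.57 m/s; vertical v_y0 = 85.40 sin 63.9° = 76.69 m/s.
The projectile lands when y = 46.8 + (76.69) t − ½·17.2·t² = 0. Positive root: t = (76.69 + √(76.69² + 2·17.2·46.8)) / 17.2 = (76.69 + 86.55) / 17.2 = 9.491 s.
Vertical velocity at impact: v_y = v_y0 − g t = 76.69 − 17.2 × 9.491 = −86.55 m/s.
Speed: |v| = √(vₓ² + v_y²) = √(37.57² + 86.55²) = 94.36 m/s.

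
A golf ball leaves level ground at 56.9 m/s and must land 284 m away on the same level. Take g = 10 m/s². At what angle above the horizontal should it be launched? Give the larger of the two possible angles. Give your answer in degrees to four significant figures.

R = v₀² sin 2θ / g gives sin 2θ = gR/v₀² = 10.0·284/56.9² = 0.8772.
2θ = 61.31° or 180° − 61.31° = 118.7°, so θ = 30.65° or 59.35°.
The larger angle is 59.35°.

59.35°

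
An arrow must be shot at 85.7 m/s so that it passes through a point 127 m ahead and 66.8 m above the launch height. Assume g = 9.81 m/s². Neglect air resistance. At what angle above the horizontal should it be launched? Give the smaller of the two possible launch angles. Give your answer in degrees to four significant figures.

32.87°

Trajectory: y = x tanθ − g x² (1 + tan²θ)/(2v₀²). With x = 127, y = 66.8, v₀ = 85.7, g = 9.81:
10.77 tan²θ − 127 tanθ + (77.57) = 0.
tanθ = [127 ± √(127² − 4 × 10.77 × (77.57))] / (2 × 10.77) = (127 ± 113.1) / 21.54, giving tanθ = 0.6462 or 11.14.
θ = 32.87° or 84.87°; the smaller is 32.87°.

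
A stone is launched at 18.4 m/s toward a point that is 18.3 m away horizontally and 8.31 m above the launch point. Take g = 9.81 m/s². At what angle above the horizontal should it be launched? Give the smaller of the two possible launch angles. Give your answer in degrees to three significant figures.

Trajectory: y = x tanθ − g x² (1 + tan²θ)/(2v₀²). With x = 18.3, y = 8.31, v₀ = 18.4, g = 9.81:
4.852 tan²θ − 18.3 tanθ + (13.16) = 0.
tanθ = [18.3 ± √(18.3² − 4 × 4.852 × (13.16))] / (2 × 4.852) = (18.3 ± 8.914) / 9.704, giving tanθ = 0.9673 or 2.804.
θ = 44.05° or 70.38°; the smaller is 44.05°.

44.0°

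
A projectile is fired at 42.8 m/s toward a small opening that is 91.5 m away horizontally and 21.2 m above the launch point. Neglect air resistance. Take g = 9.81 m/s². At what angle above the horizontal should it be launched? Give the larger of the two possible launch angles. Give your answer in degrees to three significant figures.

74.2°

Trajectory: y = x tanθ − g x² (1 + tan²θ)/(2v₀²). With x = 91.5, y = 21.2, v₀ = 42.8, g = 9.81:
22.42 tan²θ − 91.5 tanθ + (43.62) = 0.
tanθ = [91.5 ± √(91.5² − 4 × 22.42 × (43.62))] / (2 × 22.42) = (91.5 ± 66.79) / 44.84, giving tanθ = 0.5511 or 3.530.
θ = 28.86° or 74.19°; the larger is 74.19°.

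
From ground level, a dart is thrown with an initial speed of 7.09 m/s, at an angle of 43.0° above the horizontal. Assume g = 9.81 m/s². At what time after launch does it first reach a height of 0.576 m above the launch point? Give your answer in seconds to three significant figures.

vₓ = 7.090 cos 43.0° = 5.185 m/s; v_y0 = 7.090 sin 43.0° = 4.835 m/s.
Set y = v_y0 t − ½ g t² = 0.576: 4.905 t² − 4.835 t + 0.576 = 0.
Quadratic formula: t = (4.835 ± √12.080) / 9.81 = (4.835 ± 3.476) / 9.81 → t = 0.1386 s or 0.8472 s.
The first (ascending) time is 0.1386 s.

0.139 s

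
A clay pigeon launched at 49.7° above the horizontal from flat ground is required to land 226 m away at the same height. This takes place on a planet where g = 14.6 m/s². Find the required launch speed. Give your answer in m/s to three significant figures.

From R = (v₀² / g) sin 2θ: v₀ = √(gR / sin 2θ).
v₀ = √(14.6 × 226 / sin 99.40°) = √(3300 / 0.9866) = √3344.5 = 57.83 m/s.

57.8 m/s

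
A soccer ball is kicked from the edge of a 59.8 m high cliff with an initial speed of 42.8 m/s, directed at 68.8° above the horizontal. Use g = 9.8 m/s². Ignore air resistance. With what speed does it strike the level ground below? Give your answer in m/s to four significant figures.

54.81 m/s

Resolve: vₓ = 42.80 cos 68.8° = 15.48 m/s and v_y0 = 42.80 sin 68.8° = 39.90 m/s.
With up positive and y = 0 at the ground: y(t) = 59.8 + (39.90) t − 4.900 t². Setting y = 0 and taking the positive root: t = [39.90 + √(39.90² + 2·9.80·59.8)] / 9.80 = (39.90 + 52.58) / 9.80 = 9.437 s.
Vertical velocity at impact: v_y = v_y0 − g t = 39.90 − 9.80 × 9.437 = −52.58 m/s.
Speed: |v| = √(vₓ² + v_y²) = √(15.48² + 52.58²) = 54.81 m/s.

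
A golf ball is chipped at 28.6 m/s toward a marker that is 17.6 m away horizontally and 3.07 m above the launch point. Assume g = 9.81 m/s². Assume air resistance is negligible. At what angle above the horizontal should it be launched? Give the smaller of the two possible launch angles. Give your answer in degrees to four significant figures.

Trajectory: y = x tanθ − g x² (1 + tan²θ)/(2v₀²). With x = 17.6, y = 3.07, v₀ = 28.6, g = 9.81:
1.858 tan²θ − 17.6 tanθ + (4.928) = 0.
tanθ = [17.6 ± √(17.6² − 4 × 1.858 × (4.928))] / (2 × 1.858) = (17.6 ± 16.53) / 3.715, giving tanθ = 0.2888 or 9.186.
θ = 16.11° or 83.79°; the smaller is 16.11°.

16.11°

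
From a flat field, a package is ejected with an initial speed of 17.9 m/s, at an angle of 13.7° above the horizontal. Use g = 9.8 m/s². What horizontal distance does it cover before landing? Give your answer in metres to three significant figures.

vₓ = 17.90 cos 13.7° = 17.39 m/s; v_y0 = 17.90 sin 13.7° = 4.239 m/s.
Time aloft: T = 2 v_y0 / g = 2 × 4.239 / 9.80 = 0.8652 s.
Range: R = vₓ T = 17.39 × 0.8652 = 15.05 m.

15.0 m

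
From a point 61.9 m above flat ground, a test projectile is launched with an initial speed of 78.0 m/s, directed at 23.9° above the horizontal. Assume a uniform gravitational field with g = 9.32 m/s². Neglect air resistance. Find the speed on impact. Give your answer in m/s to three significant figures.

Resolve: vₓ = 78.00 cos 23.9° = 71.31 m/s and v_y0 = 78.00 sin 23.9° = 31.60 m/s.
The projectile lands when y = 61.9 + (31.60) t − ½·9.32·t² = 0. Positive root: t = (31.60 + √(31.60² + 2·9.32·61.9)) / 9.32 = (31.60 + 46.39) / 9.32 = 8.369 s.
Vertical velocity at impact: v_y = v_y0 − g t = 31.60 − 9.32 × 8.369 = −46.39 m/s.
Speed: |v| = √(vₓ² + v_y²) = √(71.31² + 46.39²) = 85.08 m/s.

85.1 m/s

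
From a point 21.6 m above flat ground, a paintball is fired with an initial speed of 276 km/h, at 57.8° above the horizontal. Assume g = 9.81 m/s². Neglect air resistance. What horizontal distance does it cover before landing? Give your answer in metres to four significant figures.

Convert: 276 km/h = 276/3.6 = 76.67 m/s.
Resolve: vₓ = 76.67 cos 57.8° = 40.85 m/s and v_y0 = 76.67 sin 57.8° = 64.87 m/s.
Vertical motion (up positive, ground at y = 0): 4.905 t² − (64.87) t − 21.6 = 0, so t = (64.87 + √(64.87² + 2·9.81·21.6)) / 9.81 = (64.87 + 68.06) / 9.81 = 13.55 s.
Horizontal distance: R = vₓ t = 40.85 × 13.55 = 553.6 m.

553.6 m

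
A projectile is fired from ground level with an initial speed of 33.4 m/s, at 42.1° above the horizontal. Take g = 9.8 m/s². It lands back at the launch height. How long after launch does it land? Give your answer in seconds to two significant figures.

4.6 s

vₓ = 33.40 cos 42.1° = 24.78 m/s; v_y0 = 33.40 sin 42.1° = 22.39 m/s.
Landing at launch height ⇒ T = 2 v_y0 / g = 2 × 22.39 / 9.80 = 4.570 s.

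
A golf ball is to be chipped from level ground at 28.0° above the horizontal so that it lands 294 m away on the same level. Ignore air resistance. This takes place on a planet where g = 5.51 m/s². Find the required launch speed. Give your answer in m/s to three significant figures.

From R = (v₀² / g) sin 2θ: v₀ = √(gR / sin 2θ).
v₀ = √(5.51 × 294 / sin 56.00°) = √(1620 / 0.8290) = √1954.0 = 44.20 m/s.

44.2 m/s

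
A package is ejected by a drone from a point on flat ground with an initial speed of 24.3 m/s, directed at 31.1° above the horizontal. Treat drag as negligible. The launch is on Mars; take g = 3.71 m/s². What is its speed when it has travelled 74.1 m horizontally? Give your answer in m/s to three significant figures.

20.8 m/s

Resolve: vₓ = 24.30 cos 31.1° = 20.81 m/s and v_y0 = 24.30 sin 31.1° = 12.55 m/s.
x = vₓ t ⇒ t = 74.1/20.81 = 3.561 s.
Vertical velocity there: v_y = v_y0 − g t = 12.55 − 3.71 × 3.561 = −0.6605 m/s.
Speed: √(vₓ² + v_y²) = √(20.81² + 0.6605²) = 20.82 m/s.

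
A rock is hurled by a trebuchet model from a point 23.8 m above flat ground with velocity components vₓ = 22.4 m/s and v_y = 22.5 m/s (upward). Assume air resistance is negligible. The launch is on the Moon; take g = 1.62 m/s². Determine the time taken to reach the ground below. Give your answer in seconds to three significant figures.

The projectile lands when y = 23.8 + (22.50) t − ½·1.62·t² = 0. Positive root: t = (22.50 + √(22.50² + 2·1.62·23.8)) / 1.62 = (22.50 + 24.15) / 1.62 = 28.80 s.

28.8 s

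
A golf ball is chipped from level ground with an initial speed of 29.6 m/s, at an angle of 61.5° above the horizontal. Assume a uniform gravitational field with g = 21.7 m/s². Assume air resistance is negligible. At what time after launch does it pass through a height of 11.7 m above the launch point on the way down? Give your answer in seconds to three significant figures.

Components: vₓ = 29.60 cos 61.5° = 14.12 m/s, v_y0 = 29.60 sin 61.5° = 26.01 m/s.
Require v_y0 t − ½ g t² = 11.7, i.e. 10.85 t² − 26.01 t + 11.7 = 0.
Quadratic formula: t = (26.01 ± √168.90) / 21.7 = (26.01 ± 13.00) / 21.7 → t = 0.5999 s or 1.798 s.
The descending-branch root is 1.798 s.

1.80 s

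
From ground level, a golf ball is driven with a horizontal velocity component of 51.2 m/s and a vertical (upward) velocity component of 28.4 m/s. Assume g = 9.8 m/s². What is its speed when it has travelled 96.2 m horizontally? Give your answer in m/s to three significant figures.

Time to reach x = 96.2 m: t = x/vₓ = 96.2/51.20 = 1.879 s.
Vertical velocity there: v_y = v_y0 − g t = 28.40 − 9.80 × 1.879 = 9.987 m/s.
Speed: √(vₓ² + v_y²) = √(51.20² + 9.987²) = 52.16 m/s.

52.2 m/s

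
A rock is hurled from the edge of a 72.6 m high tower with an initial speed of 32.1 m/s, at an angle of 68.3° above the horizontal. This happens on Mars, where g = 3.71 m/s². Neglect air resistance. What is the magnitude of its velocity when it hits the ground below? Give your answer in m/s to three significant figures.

39.6 m/s

Resolve: vₓ = 32.10 cos 68.3° = 11.87 m/s and v_y0 = 32.10 sin 68.3° = 29.83 m/s.
Vertical motion (up positive, ground at y = 0): 1.855 t² − (29.83) t − 72.6 = 0, so t = (29.83 + √(29.83² + 2·3.71·72.6)) / 3.71 = (29.83 + 37.79) / 3.71 = 18.23 s.
Vertical velocity at impact: v_y = v_y0 − g t = 29.83 − 3.71 × 18.23 = −37.79 m/s.
Speed: |v| = √(vₓ² + v_y²) = √(11.87² + 37.79²) = 39.61 m/s.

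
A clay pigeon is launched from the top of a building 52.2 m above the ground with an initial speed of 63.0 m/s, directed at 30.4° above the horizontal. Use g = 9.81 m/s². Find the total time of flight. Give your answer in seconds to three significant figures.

7.85 s

vₓ = 63.00 cos 30.4° = 54.34 m/s; v_y0 = 63.00 sin 30.4° = 31.88 m/s.
Vertical motion (up positive, ground at y = 0): 4.905 t² − (31.88) t − 52.2 = 0, so t = (31.88 + √(31.88² + 2·9.81·52.2)) / 9.81 = (31.88 + 45.17) / 9.81 = 7.854 s.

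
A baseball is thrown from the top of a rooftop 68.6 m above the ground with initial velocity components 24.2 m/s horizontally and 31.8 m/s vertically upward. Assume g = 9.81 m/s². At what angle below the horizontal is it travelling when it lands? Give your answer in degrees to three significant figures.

63.5°

With up positive and y = 0 at the ground: y(t) = 68.6 + (31.80) t − 4.905 t². Setting y = 0 and taking the positive root: t = [31.80 + √(31.80² + 2·9.81·68.6)] / 9.81 = (31.80 + 48.55) / 9.81 = 8.191 s.
At impact: v_y = v_y0 − g t = −48.55 m/s; vₓ = 24.20 m/s.
Angle below horizontal: arctan(|v_y|/vₓ) = arctan(48.55/24.20) = 63.51°.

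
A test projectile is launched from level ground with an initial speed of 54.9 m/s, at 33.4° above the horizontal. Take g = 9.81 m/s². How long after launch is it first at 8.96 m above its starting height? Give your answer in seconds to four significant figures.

0.3123 s

Components: vₓ = 54.90 cos 33.4° = 45.83 m/s, v_y0 = 54.90 sin 33.4° = 30.22 m/s.
Set y = v_y0 t − ½ g t² = 8.96: 4.905 t² − 30.22 t + 8.96 = 0.
Quadratic formula: t = (30.22 ± √737.54) / 9.81 = (30.22 ± 27.16) / 9.81 → t = 0.3123 s or 5.849 s.
The first (ascending) time is 0.3123 s.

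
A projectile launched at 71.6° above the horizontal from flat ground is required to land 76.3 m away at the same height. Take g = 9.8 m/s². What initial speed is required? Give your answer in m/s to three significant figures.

35.3 m/s

Level-ground range: R = v₀² sin(2θ)/g, so v₀ = √(gR / sin 2θ).
v₀ = √(9.80 × 76.3 / sin 143.2°) = √(747.7 / 0.5990) = √1248.3 = 35.33 m/s.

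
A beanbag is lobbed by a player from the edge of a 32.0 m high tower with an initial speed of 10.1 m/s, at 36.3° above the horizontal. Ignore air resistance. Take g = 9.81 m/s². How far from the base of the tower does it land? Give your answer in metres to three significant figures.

26.3 m

Resolve: vₓ = 10.10 cos 36.3° = 8.140 m/s and v_y0 = 10.10 sin 36.3° = 5.979 m/s.
With up positive and y = 0 at the ground: y(t) = 32.0 + (5.979) t − 4.905 t². Setting y = 0 and taking the positive root: t = [5.979 + √(5.979² + 2·9.81·32.0)] / 9.81 = (5.979 + 25.76) / 9.81 = 3.235 s.
Horizontal distance: R = vₓ t = 8.140 × 3.235 = 26.34 m.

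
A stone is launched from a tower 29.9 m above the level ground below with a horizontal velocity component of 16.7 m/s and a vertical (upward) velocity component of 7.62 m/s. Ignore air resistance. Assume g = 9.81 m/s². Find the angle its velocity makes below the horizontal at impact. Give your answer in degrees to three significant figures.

56.7°

The projectile lands when y = 29.9 + (7.620) t − ½·9.81·t² = 0. Positive root: t = (7.620 + √(7.620² + 2·9.81·29.9)) / 9.81 = (7.620 + 25.39) / 9.81 = 3.365 s.
At impact: v_y = v_y0 − g t = −25.39 m/s; vₓ = 16.70 m/s.
Angle below horizontal: arctan(|v_y|/vₓ) = arctan(25.39/16.70) = 56.67°.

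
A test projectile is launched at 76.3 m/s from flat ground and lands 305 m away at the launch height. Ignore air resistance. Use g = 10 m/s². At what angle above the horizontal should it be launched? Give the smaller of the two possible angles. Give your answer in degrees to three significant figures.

15.8°

Level-ground range R = v₀² sin(2θ)/g ⇒ sin(2θ) = gR/v₀² = 10.0 × 305 / 76.3² = 0.5239.
2θ = 31.59° or 180° − 31.59° = 148.4°, so θ = 15.80° or 74.20°.
The smaller angle is 15.80°.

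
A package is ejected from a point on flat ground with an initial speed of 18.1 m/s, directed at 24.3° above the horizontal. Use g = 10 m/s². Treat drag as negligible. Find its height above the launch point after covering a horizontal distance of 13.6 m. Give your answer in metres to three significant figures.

Horizontal component vₓ = 18.10 cos 24.3° = 16.50 m/s; vertical v_y0 = 18.10 sin 24.3° = 7.448 m/s.
At x = 13.6 m, t = x/vₓ = 13.6/16.50 = 0.8244 s.
Height: y = v_y0 t − ½ g t² = 7.448 × 0.8244 − 5.000 × 0.8244² = 6.141 − 3.398 = 2.742 m.

2.74 m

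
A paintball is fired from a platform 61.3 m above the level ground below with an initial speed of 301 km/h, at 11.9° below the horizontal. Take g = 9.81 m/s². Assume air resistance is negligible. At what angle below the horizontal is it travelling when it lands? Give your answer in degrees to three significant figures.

25.3°

Convert: 301 km/h = 301/3.6 = 83.61 m/s.
Components: vₓ = 83.61 cos 11.9° = 81.81 m/s, v_y0 = −17.24 m/s (downward).
The projectile lands when y = 61.3 + (−17.24) t − ½·9.81·t² = 0. Positive root: t = (−17.24 + √(17.24² + 2·9.81·61.3)) / 9.81 = (−17.24 + 38.73) / 9.81 = 2.190 s.
At impact: v_y = v_y0 − g t = −38.73 m/s; vₓ = 81.81 m/s.
Angle below horizontal: arctan(|v_y|/vₓ) = arctan(38.73/81.81) = 25.33°.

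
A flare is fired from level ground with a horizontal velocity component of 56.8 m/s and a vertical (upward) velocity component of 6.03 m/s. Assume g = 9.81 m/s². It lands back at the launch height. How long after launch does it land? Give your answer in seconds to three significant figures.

1.23 s

It returns to y = 0 when t = 2 v_y0 / g = 2(6.030)/9.81 = 1.229 s.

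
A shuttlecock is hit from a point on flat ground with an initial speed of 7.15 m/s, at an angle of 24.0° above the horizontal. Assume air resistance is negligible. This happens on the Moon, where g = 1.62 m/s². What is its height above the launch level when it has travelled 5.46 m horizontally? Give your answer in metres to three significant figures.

1.86 m

vₓ = 7.150 cos 24.0° = 6.532 m/s; v_y0 = 7.150 sin 24.0° = 2.908 m/s.
At x = 5.46 m, t = x/vₓ = 5.46/6.532 = 0.8359 s.
Height: y = v_y0 t − ½ g t² = 2.908 × 0.8359 − 0.8100 × 0.8359² = 2.431 − 0.5660 = 1.865 m.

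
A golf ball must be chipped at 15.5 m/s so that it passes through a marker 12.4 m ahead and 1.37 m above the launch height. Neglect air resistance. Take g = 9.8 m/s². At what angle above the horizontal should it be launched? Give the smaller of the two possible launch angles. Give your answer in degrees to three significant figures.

Trajectory: y = x tanθ − g x² (1 + tan²θ)/(2v₀²). With x = 12.4, y = 1.37, v₀ = 15.5, g = 9.80:
3.136 tan²θ − 12.4 tanθ + (4.506) = 0.
tanθ = [12.4 ± √(12.4² − 4 × 3.136 × (4.506))] / (2 × 3.136) = (12.4 ± 9.861) / 6.272, giving tanθ = 0.4048 or 3.549.
θ = 22.04° or 74.26°; the smaller is 22.04°.

22.0°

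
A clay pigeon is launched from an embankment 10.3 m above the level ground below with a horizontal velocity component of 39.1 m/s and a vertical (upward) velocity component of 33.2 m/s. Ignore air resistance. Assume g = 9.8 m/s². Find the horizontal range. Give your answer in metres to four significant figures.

Vertical motion (up positive, ground at y = 0): 4.900 t² − (33.20) t − 10.3 = 0, so t = (33.20 + √(33.20² + 2·9.80·10.3)) / 9.80 = (33.20 + 36.11) / 9.80 = 7.073 s.
Horizontal distance: R = vₓ t = 39.10 × 7.073 = 276.5 m.

276.5 m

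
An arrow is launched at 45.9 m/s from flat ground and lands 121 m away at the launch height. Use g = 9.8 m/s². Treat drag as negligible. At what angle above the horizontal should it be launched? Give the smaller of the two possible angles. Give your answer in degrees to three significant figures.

From R = (v₀²/g) sin 2θ: sin 2θ = 9.80 × 121 / 2106.8 = 0.5628.
2θ = 34.25° or 180° − 34.25° = 145.7°, so θ = 17.13° or 72.87°.
The smaller angle is 17.13°.

17.1°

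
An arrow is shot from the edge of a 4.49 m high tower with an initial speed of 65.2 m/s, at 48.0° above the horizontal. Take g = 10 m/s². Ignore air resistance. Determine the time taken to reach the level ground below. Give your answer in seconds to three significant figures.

9.78 s

Resolve: vₓ = 65.20 cos 48.0° = 43.63 m/s and v_y0 = 65.20 sin 48.0° = 48.45 m/s.
With up positive and y = 0 at the ground: y(t) = 4.49 + (48.45) t − 5.000 t². Setting y = 0 and taking the positive root: t = [48.45 + √(48.45² + 2·10.0·4.49)] / 10.0 = (48.45 + 49.37) / 10.0 = 9.782 s.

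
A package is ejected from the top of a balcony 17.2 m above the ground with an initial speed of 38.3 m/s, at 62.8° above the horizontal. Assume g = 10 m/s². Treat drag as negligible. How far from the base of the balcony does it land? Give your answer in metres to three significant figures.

128 m

Components: vₓ = 38.30 cos 62.8° = 17.51 m/s, v_y0 = 38.30 sin 62.8° = 34.06 m/s.
Vertical motion (up positive, ground at y = 0): 5.000 t² − (34.06) t − 17.2 = 0, so t = (34.06 + √(34.06² + 2·10.0·17.2)) / 10.0 = (34.06 + 38.79) / 10.0 = 7.285 s.
Horizontal distance: R = vₓ t = 17.51 × 7.285 = 127.5 m.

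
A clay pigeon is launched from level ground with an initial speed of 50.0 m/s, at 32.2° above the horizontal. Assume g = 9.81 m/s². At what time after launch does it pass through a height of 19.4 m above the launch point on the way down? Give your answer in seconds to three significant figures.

Horizontal component vₓ = 50.00 cos 32.2° = 42.31 m/s; vertical v_y0 = 50.00 sin 32.2° = 26.64 m/s.
Set y = v_y0 t − ½ g t² = 19.4: 4.905 t² − 26.64 t + 19.4 = 0.
Quadratic formula: t = (26.64 ± √329.26) / 9.81 = (26.64 ± 18.15) / 9.81 → t = 0.8663 s or 4.566 s.
The descending-branch root is 4.566 s.

4.57 s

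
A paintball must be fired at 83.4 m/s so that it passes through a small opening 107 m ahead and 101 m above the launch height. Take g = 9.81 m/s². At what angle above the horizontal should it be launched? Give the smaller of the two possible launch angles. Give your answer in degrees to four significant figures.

Trajectory: y = x tanθ − g x² (1 + tan²θ)/(2v₀²). With x = 107, y = 101, v₀ = 83.4, g = 9.81:
8.074 tan²θ − 107 tanθ + (109.1) = 0.
tanθ = [107 ± √(107² − 4 × 8.074 × (109.1))] / (2 × 8.074) = (107 ± 89.03) / 16.15, giving tanθ = 1.113 or 12.14.
θ = 48.06° or 85.29°; the smaller is 48.06°.

48.06°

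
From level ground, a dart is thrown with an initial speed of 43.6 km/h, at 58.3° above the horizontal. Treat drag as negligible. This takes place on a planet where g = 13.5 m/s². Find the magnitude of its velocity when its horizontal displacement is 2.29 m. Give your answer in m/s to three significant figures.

8.38 m/s

Convert: 43.6 km/h = 43.6/3.6 = 12.11 m/s.
Resolve: vₓ = 12.11 cos 58.3° = 6.364 m/s and v_y0 = 12.11 sin 58.3° = 10.30 m/s.
At x = 2.29 m, t = x/vₓ = 2.29/6.364 = 0.3598 s.
Vertical velocity there: v_y = v_y0 − g t = 10.30 − 13.5 × 0.3598 = 5.447 m/s.
Speed: √(vₓ² + v_y²) = √(6.364² + 5.447²) = 8.376 m/s.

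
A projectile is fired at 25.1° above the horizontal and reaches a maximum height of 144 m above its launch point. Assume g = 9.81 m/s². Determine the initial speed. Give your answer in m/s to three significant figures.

125 m/s

At the peak v_y = 0, so v_y0 = √(2gH) = √(2 × 9.81 × 144) = 53.15 m/s.
v_y0 = v₀ sin θ ⇒ v₀ = 53.15 / sin 25.1° = 125.3 m/s.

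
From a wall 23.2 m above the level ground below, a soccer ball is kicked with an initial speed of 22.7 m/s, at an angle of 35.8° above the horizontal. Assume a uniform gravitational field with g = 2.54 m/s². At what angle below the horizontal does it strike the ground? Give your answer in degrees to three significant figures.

vₓ = 22.70 cos 35.8° = 18.41 m/s; v_y0 = 22.70 sin 35.8° = 13.28 m/s.
Vertical motion (up positive, ground at y = 0): 1.270 t² − (13.28) t − 23.2 = 0, so t = (13.28 + √(13.28² + 2·2.54·23.2)) / 2.54 = (13.28 + 17.15) / 2.54 = 11.98 s.
At impact: v_y = v_y0 − g t = −17.15 m/s; vₓ = 18.41 m/s.
Angle below horizontal: arctan(|v_y|/vₓ) = arctan(17.15/18.41) = 42.97°.

43.0°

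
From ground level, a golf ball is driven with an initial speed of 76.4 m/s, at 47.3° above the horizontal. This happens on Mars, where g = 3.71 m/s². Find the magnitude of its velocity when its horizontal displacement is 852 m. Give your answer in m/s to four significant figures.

Resolve: vₓ = 76.40 cos 47.3° = 51.81 m/s and v_y0 = 76.40 sin 47.3° = 56.15 m/s.
At x = 852 m, t = x/vₓ = 852/51.81 = 16.44 s.
Vertical velocity there: v_y = v_y0 − g t = 56.15 − 3.71 × 16.44 = −4.861 m/s.
Speed: √(vₓ² + v_y²) = √(51.81² + 4.861²) = 52.04 m/s.

52.04 m/s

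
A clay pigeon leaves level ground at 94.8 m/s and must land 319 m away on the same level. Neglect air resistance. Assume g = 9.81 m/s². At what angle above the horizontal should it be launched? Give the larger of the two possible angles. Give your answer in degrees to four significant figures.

79.81°

R = v₀² sin 2θ / g gives sin 2θ = gR/v₀² = 9.81·319/94.8² = 0.3482.
2θ = 20.38° or 180° − 20.38° = 159.6°, so θ = 10.19° or 79.81°.
The larger angle is 79.81°.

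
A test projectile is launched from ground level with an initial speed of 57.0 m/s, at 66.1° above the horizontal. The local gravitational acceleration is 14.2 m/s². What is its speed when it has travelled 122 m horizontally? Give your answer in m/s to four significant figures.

32.53 m/s

vₓ = 57.00 cos 66.1° = 23.09 m/s; v_y0 = 57.00 sin 66.1° = 52.11 m/s.
At x = 122 m, t = x/vₓ = 122/23.09 = 5.283 s.
Vertical velocity there: v_y = v_y0 − g t = 52.11 − 14.2 × 5.283 = −22.91 m/s.
Speed: √(vₓ² + v_y²) = √(23.09² + 22.91²) = 32.53 m/s.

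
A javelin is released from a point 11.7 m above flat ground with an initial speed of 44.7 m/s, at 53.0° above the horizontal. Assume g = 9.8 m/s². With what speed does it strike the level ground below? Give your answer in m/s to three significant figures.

Resolve: vₓ = 44.70 cos 53.0° = 26.90 m/s and v_y0 = 44.70 sin 53.0° = 35.70 m/s.
With up positive and y = 0 at the ground: y(t) = 11.7 + (35.70) t − 4.900 t². Setting y = 0 and taking the positive root: t = [35.70 + √(35.70² + 2·9.80·11.7)] / 9.80 = (35.70 + 38.78) / 9.80 = 7.600 s.
Vertical velocity at impact: v_y = v_y0 − g t = 35.70 − 9.80 × 7.600 = −38.78 m/s.
Speed: |v| = √(vₓ² + v_y²) = √(26.90² + 38.78²) = 47.20 m/s.

47.2 m/s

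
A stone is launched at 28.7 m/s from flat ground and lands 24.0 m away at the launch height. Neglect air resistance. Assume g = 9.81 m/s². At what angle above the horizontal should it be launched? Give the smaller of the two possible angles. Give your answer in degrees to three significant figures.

From R = (v₀²/g) sin 2θ: sin 2θ = 9.81 × 24.0 / 823.69 = 0.2858.
2θ = 16.61° or 180° − 16.61° = 163.4°, so θ = 8.304° or 81.70°.
The smaller angle is 8.304°.

8.30°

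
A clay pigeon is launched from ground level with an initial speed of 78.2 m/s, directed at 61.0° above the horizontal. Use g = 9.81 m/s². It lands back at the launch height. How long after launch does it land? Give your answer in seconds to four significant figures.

vₓ = 78.20 cos 61.0° = 37.91 m/s; v_y0 = 78.20 sin 61.0° = 68.40 m/s.
Time of flight on level ground: T = 2 v_y0 / g = 2 × 68.40 / 9.81 = 13.94 s.

13.94 s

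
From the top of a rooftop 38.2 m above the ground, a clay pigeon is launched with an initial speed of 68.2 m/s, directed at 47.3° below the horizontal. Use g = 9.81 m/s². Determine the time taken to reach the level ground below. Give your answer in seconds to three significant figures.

Components: vₓ = 68.20 cos 47.3° = 46.25 m/s, v_y0 = −50.12 m/s (downward).
With up positive and y = 0 at the ground: y(t) = 38.2 + (−50.12) t − 4.905 t². Setting y = 0 and taking the positive root: t = [−50.12 + √(50.12² + 2·9.81·38.2)] / 9.81 = (−50.12 + 57.11) / 9.81 = 0.7125 s.

0.712 s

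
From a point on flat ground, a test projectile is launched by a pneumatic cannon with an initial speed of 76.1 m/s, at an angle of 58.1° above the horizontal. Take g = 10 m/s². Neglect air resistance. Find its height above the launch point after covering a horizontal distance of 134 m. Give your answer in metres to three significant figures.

Resolve: vₓ = 76.10 cos 58.1° = 40.21 m/s and v_y0 = 76.10 sin 58.1° = 64.61 m/s.
Time to reach x = 134 m: t = x/vₓ = 134/40.21 = 3.332 s.
Height: y = v_y0 t − ½ g t² = 64.61 × 3.332 − 5.000 × 3.332² = 215.3 − 55.52 = 159.8 m.

160 m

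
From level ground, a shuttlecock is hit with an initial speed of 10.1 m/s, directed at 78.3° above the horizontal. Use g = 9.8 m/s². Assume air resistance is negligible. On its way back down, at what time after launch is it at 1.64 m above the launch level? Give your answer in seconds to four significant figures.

1.836 s

Components: vₓ = 10.10 cos 78.3° = 2.048 m/s, v_y0 = 10.10 sin 78.3° = 9.890 m/s.
Height y(t) = 9.890 t − 4.900 t² = 1.64 gives 4.900 t² − 9.890 t + 1.64 = 0.
t = [9.890 ± √(9.890² − 2·9.80·1.64)] / 9.80 = (9.890 ± 8.104) / 9.80, so t = 0.1823 s or t = 1.836 s.
The descending-branch root is 1.836 s.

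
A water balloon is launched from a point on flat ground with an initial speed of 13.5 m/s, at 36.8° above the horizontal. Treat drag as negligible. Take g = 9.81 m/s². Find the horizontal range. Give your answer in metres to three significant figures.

17.8 m

vₓ = 13.50 cos 36.8° = 10.81 m/s; v_y0 = 13.50 sin 36.8° = 8.087 m/s.
Time aloft: T = 2 v_y0 / g = 2 × 8.087 / 9.81 = 1.649 s.
Horizontal distance R = vₓ T = 10.81 × 1.649 = 17.82 m.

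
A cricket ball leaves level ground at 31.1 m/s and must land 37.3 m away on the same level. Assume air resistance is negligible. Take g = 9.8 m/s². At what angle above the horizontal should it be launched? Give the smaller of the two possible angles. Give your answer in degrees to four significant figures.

11.10°

R = v₀² sin 2θ / g gives sin 2θ = gR/v₀² = 9.80·37.3/31.1² = 0.3779.
2θ = 22.21° or 180° − 22.21° = 157.8°, so θ = 11.10° or 78.90°.
The smaller angle is 11.10°.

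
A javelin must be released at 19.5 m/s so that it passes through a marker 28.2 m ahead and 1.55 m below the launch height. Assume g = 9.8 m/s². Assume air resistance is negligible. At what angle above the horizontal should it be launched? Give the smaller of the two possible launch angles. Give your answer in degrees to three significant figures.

Trajectory: y = x tanθ − g x² (1 + tan²θ)/(2v₀²). With x = 28.2, y = −1.55, v₀ = 19.5, g = 9.80:
10.25 tan²θ − 28.2 tanθ + (8.698) = 0.
tanθ = [28.2 ± √(28.2² − 4 × 10.25 × (8.698))] / (2 × 10.25) = (28.2 ± 20.95) / 20.50, giving tanθ = 0.3540 or 2.398.
θ = 19.49° or 67.36°; the smaller is 19.49°.

19.5°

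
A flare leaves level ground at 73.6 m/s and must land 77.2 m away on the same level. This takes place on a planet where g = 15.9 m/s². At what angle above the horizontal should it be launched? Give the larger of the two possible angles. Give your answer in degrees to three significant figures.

83.5°

Level-ground range R = v₀² sin(2θ)/g ⇒ sin(2θ) = gR/v₀² = 15.9 × 77.2 / 73.6² = 0.2266.
2θ = 13.10° or 180° − 13.10° = 166.9°, so θ = 6.548° or 83.45°.
The larger angle is 83.45°.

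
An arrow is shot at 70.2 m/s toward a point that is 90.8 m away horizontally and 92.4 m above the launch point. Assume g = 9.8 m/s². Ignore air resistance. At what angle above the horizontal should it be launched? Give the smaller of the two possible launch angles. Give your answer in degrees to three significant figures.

51.3°

Trajectory: y = x tanθ − g x² (1 + tan²θ)/(2v₀²). With x = 90.8, y = 92.4, v₀ = 70.2, g = 9.80:
8.198 tan²θ − 90.8 tanθ + (100.6) = 0.
tanθ = [90.8 ± √(90.8² − 4 × 8.198 × (100.6))] / (2 × 8.198) = (90.8 ± 70.33) / 16.40, giving tanθ = 1.249 or 9.828.
θ = 51.31° or 84.19°; the smaller is 51.31°.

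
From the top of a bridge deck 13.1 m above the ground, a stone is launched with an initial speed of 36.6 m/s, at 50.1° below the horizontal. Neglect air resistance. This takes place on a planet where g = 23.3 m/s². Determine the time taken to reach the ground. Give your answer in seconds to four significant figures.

Components: vₓ = 36.60 cos 50.1° = 23.48 m/s, v_y0 = −28.08 m/s (downward).
With up positive and y = 0 at the ground: y(t) = 13.1 + (−28.08) t − 11.65 t². Setting y = 0 and taking the positive root: t = [−28.08 + √(28.08² + 2·23.3·13.1)] / 23.3 = (−28.08 + 37.40) / 23.3 = 0.4001 s.

0.4001 s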